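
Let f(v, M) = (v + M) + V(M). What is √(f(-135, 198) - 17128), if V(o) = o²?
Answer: 13*√131 ≈ 148.79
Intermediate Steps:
f(v, M) = M + v + M² (f(v, M) = (v + M) + M² = (M + v) + M² = M + v + M²)
√(f(-135, 198) - 17128) = √((198 - 135 + 198²) - 17128) = √((198 - 135 + 39204) - 17128) = √(39267 - 17128) = √22139 = 13*√131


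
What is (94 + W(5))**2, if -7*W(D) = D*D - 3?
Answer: 404496/49 ≈ 8255.0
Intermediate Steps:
W(D) = 3/7 - D**2/7 (W(D) = -(D*D - 3)/7 = -(D**2 - 3)/7 = -(-3 + D**2)/7 = 3/7 - D**2/7)
(94 + W(5))**2 = (94 + (3/7 - 1/7*5**2))**2 = (94 + (3/7 - 1/7*25))**2 = (94 + (3/7 - 25/7))**2 = (94 - 22/7)**2 = (636/7)**2 = 404496/49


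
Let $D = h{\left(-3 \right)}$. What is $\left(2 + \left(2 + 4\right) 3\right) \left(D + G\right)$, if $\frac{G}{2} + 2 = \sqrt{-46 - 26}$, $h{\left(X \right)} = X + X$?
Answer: $-200 + 240 i \sqrt{2} \approx -200.0 + 339.41 i$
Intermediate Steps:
$h{\left(X \right)} = 2 X$
$D = -6$ ($D = 2 \left(-3\right) = -6$)
$G = -4 + 12 i \sqrt{2}$ ($G = -4 + 2 \sqrt{-46 - 26} = -4 + 2 \sqrt{-72} = -4 + 2 \cdot 6 i \sqrt{2} = -4 + 12 i \sqrt{2} \approx -4.0 + 16.971 i$)
$\left(2 + \left(2 + 4\right) 3\right) \left(D + G\right) = \left(2 + \left(2 + 4\right) 3\right) \left(-6 - \left(4 - 12 i \sqrt{2}\right)\right) = \left(2 + 6 \cdot 3\right) \left(-10 + 12 i \sqrt{2}\right) = \left(2 + 18\right) \left(-10 + 12 i \sqrt{2}\right) = 20 \left(-10 + 12 i \sqrt{2}\right) = -200 + 240 i \sqrt{2}$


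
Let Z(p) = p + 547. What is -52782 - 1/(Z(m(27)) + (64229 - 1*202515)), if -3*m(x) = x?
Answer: -7270614935/137748 ≈ -52782.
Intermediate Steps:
m(x) = -x/3
Z(p) = 547 + p
-52782 - 1/(Z(m(27)) + (64229 - 1*202515)) = -52782 - 1/((547 - ⅓*27) + (64229 - 1*202515)) = -52782 - 1/((547 - 9) + (64229 - 202515)) = -52782 - 1/(538 - 138286) = -52782 - 1/(-137748) = -52782 - 1*(-1/137748) = -52782 + 1/137748 = -7270614935/137748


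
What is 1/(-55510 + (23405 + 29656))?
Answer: -1/2449 ≈ -0.00040833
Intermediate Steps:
1/(-55510 + (23405 + 29656)) = 1/(-55510 + 53061) = 1/(-2449) = -1/2449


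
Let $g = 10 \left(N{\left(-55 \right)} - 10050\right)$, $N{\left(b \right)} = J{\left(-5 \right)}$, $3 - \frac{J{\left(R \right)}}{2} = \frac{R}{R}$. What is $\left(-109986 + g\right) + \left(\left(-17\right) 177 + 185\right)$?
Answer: $-213270$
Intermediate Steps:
$J{\left(R \right)} = 4$ ($J{\left(R \right)} = 6 - 2 \frac{R}{R} = 6 - 2 = 4$)
$N{\left(b \right)} = 4$
$g = -100460$ ($g = 10 \left(4 - 10050\right) = 10 \left(-10046\right) = -100460$)
$\left(-109986 + g\right) + \left(\left(-17\right) 177 + 185\right) = \left(-109986 - 100460\right) + \left(\left(-17\right) 177 + 185\right) = -210446 + \left(-3009 + 185\right) = -210446 - 2824 = -213270$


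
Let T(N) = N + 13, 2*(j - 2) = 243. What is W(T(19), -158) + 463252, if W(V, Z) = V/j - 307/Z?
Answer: 18078958493/39026 ≈ 4.6325e+5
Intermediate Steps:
j = 247/2 (j = 2 + (½)*243 = 2 + 243/2 = 247/2 ≈ 123.50)
T(N) = 13 + N
W(V, Z) = -307/Z + 2*V/247 (W(V, Z) = V/(247/2) - 307/Z = V*(2/247) - 307/Z = 2*V/247 - 307/Z = -307/Z + 2*V/247)
W(T(19), -158) + 463252 = (-307/(-158) + 2*(13 + 19)/247) + 463252 = (-307*(-1/158) + (2/247)*32) + 463252 = (307/158 + 64/247) + 463252 = 85941/39026 + 463252 = 18078958493/39026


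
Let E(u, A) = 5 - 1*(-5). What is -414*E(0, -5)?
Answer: -4140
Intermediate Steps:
E(u, A) = 10 (E(u, A) = 5 + 5 = 10)
-414*E(0, -5) = -414*10 = -4140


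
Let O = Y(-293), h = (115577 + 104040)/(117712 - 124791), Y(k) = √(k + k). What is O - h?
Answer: 219617/7079 + I*√586 ≈ 31.024 + 24.207*I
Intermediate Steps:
Y(k) = √2*√k (Y(k) = √(2*k) = √2*√k)
h = -219617/7079 (h = 219617/(-7079) = 219617*(-1/7079) = -219617/7079 ≈ -31.024)
O = I*√586 (O = √2*√(-293) = √2*(I*√293) = I*√586 ≈ 24.207*I)
O - h = I*√586 - 1*(-219617/7079) = I*√586 + 219617/7079 = 219617/7079 + I*√586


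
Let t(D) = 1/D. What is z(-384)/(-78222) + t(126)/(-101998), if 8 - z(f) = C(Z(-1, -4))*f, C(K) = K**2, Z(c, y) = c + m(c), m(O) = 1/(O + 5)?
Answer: -479811629/167548238676 ≈ -0.0028637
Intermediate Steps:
m(O) = 1/(5 + O)
Z(c, y) = c + 1/(5 + c)
z(f) = 8 - 9*f/16 (z(f) = 8 - ((1 - (5 - 1))/(5 - 1))**2*f = 8 - ((1 - 1*4)/4)**2*f = 8 - ((1 - 4)/4)**2*f = 8 - ((1/4)*(-3))**2*f = 8 - (-3/4)**2*f = 8 - 9*f/16)
z(-384)/(-78222) + t(126)/(-101998) = (8 - 9/16*(-384))/(-78222) + 1/(126*(-101998)) = (8 + 216)*(-1/78222) + (1/126)*(-1/101998) = 224*(-1/78222) - 1/12851748 = -112/39111 - 1/12851748 = -479811629/167548238676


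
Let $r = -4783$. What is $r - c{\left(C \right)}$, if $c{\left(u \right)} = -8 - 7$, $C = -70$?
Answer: $-4768$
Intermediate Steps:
$c{\left(u \right)} = -15$
$r - c{\left(C \right)} = -4783 - -15 = -4783 + 15 = -4768$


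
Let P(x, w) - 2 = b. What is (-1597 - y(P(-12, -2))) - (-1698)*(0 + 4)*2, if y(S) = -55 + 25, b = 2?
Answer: 12017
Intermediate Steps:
P(x, w) = 4 (P(x, w) = 2 + 2 = 4)
y(S) = -30
(-1597 - y(P(-12, -2))) - (-1698)*(0 + 4)*2 = (-1597 - 1*(-30)) - (-1698)*(0 + 4)*2 = (-1597 + 30) - (-1698)*4*2 = -1567 - (-1698)*8 = -1567 - 1*(-13584) = -1567 + 13584 = 12017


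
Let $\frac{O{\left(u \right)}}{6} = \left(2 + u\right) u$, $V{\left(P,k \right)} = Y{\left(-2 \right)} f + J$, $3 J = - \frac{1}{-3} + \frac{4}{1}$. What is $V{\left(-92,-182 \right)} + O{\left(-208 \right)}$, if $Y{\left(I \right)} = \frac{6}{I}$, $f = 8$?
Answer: $\frac{2313589}{9} \approx 2.5707 \cdot 10^{5}$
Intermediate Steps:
$J = \frac{13}{9}$ ($J = \frac{- \frac{1}{-3} + \frac{4}{1}}{3} = \frac{\left(-1\right) \left(- \frac{1}{3}\right) + 4 \cdot 1}{3} = \frac{\frac{1}{3} + 4}{3} = \frac{1}{3} \cdot \frac{13}{3} = \frac{13}{9} \approx 1.4444$)
$V{\left(P,k \right)} = - \frac{203}{9}$ ($V{\left(P,k \right)} = \frac{6}{-2} \cdot 8 + \frac{13}{9} = 6 \left(- \frac{1}{2}\right) 8 + \frac{13}{9} = \left(-3\right) 8 + \frac{13}{9} = -24 + \frac{13}{9} = - \frac{203}{9}$)
$O{\left(u \right)} = 6 u \left(2 + u\right)$ ($O{\left(u \right)} = 6 \left(2 + u\right) u = 6 u \left(2 + u\right)$)
$V{\left(-92,-182 \right)} + O{\left(-208 \right)} = - \frac{203}{9} + 6 \left(-208\right) \left(2 - 208\right) = - \frac{203}{9} + 6 \left(-208\right) \left(-206\right) = - \frac{203}{9} + 257088 = \frac{2313589}{9}$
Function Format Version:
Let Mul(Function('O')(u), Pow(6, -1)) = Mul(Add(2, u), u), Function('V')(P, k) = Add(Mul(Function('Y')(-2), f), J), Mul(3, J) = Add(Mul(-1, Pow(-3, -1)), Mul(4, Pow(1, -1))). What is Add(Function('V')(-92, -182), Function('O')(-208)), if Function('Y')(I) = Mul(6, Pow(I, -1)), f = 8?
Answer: Rational(2313589, 9) ≈ 2.5707e+5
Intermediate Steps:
J = Rational(13, 9) (J = Mul(Rational(1, 3), Add(Mul(-1, Pow(-3, -1)), Mul(4, Pow(1, -1)))) = Mul(Rational(1, 3), Add(Mul(-1, Rational(-1, 3)), Mul(4, 1))) = Mul(Rational(1, 3), Add(Rational(1, 3), 4)) = Mul(Rational(1, 3), Rational(13, 3)) = Rational(13, 9) ≈ 1.4444)
Function('V')(P, k) = Rational(-203, 9) (Function('V')(P, k) = Add(Mul(Mul(6, Pow(-2, -1)), 8), Rational(13, 9)) = Add(Mul(Mul(6, Rational(-1, 2)), 8), Rational(13, 9)) = Add(Mul(-3, 8), Rational(13, 9)) = Add(-24, Rational(13, 9)) = Rational(-203, 9))
Function('O')(u) = Mul(6, u, Add(2, u)) (Function('O')(u) = Mul(6, Mul(Add(2, u), u)) = Mul(6, Mul(u, Add(2, u))) = Mul(6, u, Add(2, u)))
Add(Function('V')(-92, -182), Function('O')(-208)) = Add(Rational(-203, 9), Mul(6, -208, Add(2, -208))) = Add(Rational(-203, 9), Mul(6, -208, -206)) = Add(Rational(-203, 9), 257088) = Rational(2313589, 9)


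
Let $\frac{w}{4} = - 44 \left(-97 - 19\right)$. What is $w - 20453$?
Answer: $-37$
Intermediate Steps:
$w = 20416$ ($w = 4 \left(- 44 \left(-97 - 19\right)\right) = 4 \left(\left(-44\right) \left(-116\right)\right) = 4 \cdot 5104 = 20416$)
$w - 20453 = 20416 - 20453 = -37$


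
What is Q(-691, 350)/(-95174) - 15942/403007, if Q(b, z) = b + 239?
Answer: -667552372/19177894109 ≈ -0.034808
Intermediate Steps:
Q(b, z) = 239 + b
Q(-691, 350)/(-95174) - 15942/403007 = (239 - 691)/(-95174) - 15942/403007 = -452*(-1/95174) - 15942*1/403007 = 226/47587 - 15942/403007 = -667552372/19177894109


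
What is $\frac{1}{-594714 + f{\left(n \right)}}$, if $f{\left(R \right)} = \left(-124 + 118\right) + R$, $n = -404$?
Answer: $- \frac{1}{595124} \approx -1.6803 \cdot 10^{-6}$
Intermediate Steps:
$f{\left(R \right)} = -6 + R$
$\frac{1}{-594714 + f{\left(n \right)}} = \frac{1}{-594714 - 410} = \frac{1}{-595124} = - \frac{1}{595124}$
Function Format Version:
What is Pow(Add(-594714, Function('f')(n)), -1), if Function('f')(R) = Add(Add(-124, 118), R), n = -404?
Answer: Rational(-1, 595124) ≈ -1.6803e-6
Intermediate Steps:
Function('f')(R) = Add(-6, R)
Pow(Add(-594714, Function('f')(n)), -1) = Pow(Add(-594714, Add(-6, -404)), -1) = Pow(Add(-594714, -410), -1) = Pow(-595124, -1) = Rational(-1, 595124)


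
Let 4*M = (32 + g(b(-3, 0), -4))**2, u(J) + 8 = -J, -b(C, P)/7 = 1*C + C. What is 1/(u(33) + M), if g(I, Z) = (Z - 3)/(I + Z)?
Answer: 5776/1224865 ≈ 0.0047156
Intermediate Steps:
b(C, P) = -14*C (b(C, P) = -7*(1*C + C) = -7*(C + C) = -14*C)
g(I, Z) = (-3 + Z)/(I + Z)
u(J) = -8 - J
M = 1461681/5776 (M = (32 + (-3 - 4)/(-14*(-3) - 4))**2/4 = (32 - 7/(42 - 4))**2/4 = (32 - 7/38)**2/4 = (1209/38)**2/4 = (1/4)*(1461681/1444) = 1461681/5776 ≈ 253.06)
1/(u(33) + M) = 1/((-8 - 1*33) + 1461681/5776) = 1/((-8 - 33) + 1461681/5776) = 1/(-41 + 1461681/5776) = 1/(1224865/5776) = 5776/1224865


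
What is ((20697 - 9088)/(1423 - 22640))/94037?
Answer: -11609/1995183029 ≈ -5.8185e-6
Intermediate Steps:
((20697 - 9088)/(1423 - 22640))/94037 = (11609/(-21217))*(1/94037) = (11609*(-1/21217))*(1/94037) = -11609/21217*1/94037 = -11609/1995183029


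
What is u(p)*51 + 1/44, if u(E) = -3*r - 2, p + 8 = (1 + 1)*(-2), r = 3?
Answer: -24683/44 ≈ -560.98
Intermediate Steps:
p = -12 (p = -8 + (1 + 1)*(-2) = -8 + 2*(-2) = -8 - 4 = -12)
u(E) = -11 (u(E) = -3*3 - 2 = -9 - 2 = -11)
u(p)*51 + 1/44 = -11*51 + 1/44 = -561 + 1/44 = -24683/44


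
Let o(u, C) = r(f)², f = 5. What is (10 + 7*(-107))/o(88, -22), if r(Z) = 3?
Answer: -739/9 ≈ -82.111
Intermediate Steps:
o(u, C) = 9 (o(u, C) = 3² = 9)
(10 + 7*(-107))/o(88, -22) = (10 + 7*(-107))/9 = (10 - 749)*(⅑) = -739*⅑ = -739/9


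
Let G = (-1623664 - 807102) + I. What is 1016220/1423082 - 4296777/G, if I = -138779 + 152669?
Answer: 4285371867717/1719706365916 ≈ 2.4919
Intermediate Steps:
I = 13890
G = -2416876 (G = (-1623664 - 807102) + 13890 = -2430766 + 13890 = -2416876)
1016220/1423082 - 4296777/G = 1016220/1423082 - 4296777/(-2416876) = 1016220*(1/1423082) - 4296777*(-1/2416876) = 508110/711541 + 4296777/2416876 = 4285371867717/1719706365916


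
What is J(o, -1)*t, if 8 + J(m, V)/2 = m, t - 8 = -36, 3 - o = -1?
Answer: 224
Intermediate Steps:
o = 4 (o = 3 - 1*(-1) = 3 + 1 = 4)
t = -28 (t = 8 - 36 = -28)
J(m, V) = -16 + 2*m
J(o, -1)*t = (-16 + 2*4)*(-28) = (-16 + 8)*(-28) = -8*(-28) = 224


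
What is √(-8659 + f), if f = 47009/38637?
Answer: I*√17729071022/1431 ≈ 93.047*I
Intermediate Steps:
f = 47009/38637 (f = 47009*(1/38637) = 47009/38637 ≈ 1.2167)
√(-8659 + f) = √(-8659 + 47009/38637) = √(-334510774/38637) = I*√17729071022/1431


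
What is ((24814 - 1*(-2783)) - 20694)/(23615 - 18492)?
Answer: 6903/5123 ≈ 1.3475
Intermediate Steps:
((24814 - 1*(-2783)) - 20694)/(23615 - 18492) = ((24814 + 2783) - 20694)/5123 = (27597 - 20694)*(1/5123) = 6903*(1/5123) = 6903/5123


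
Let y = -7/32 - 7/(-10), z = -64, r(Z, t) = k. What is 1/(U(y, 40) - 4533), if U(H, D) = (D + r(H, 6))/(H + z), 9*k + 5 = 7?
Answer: -91467/414677831 ≈ -0.00022057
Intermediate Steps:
k = 2/9 (k = -5/9 + (⅑)*7 = -5/9 + 7/9 = 2/9 ≈ 0.22222)
r(Z, t) = 2/9
y = 77/160 (y = -7*1/32 - 7*(-⅒) = -7/32 + 7/10 = 77/160 ≈ 0.48125)
U(H, D) = (2/9 + D)/(-64 + H) (U(H, D) = (D + 2/9)/(H - 64) = (2/9 + D)/(-64 + H))
1/(U(y, 40) - 4533) = 1/((2/9 + 40)/(-64 + 77/160) - 4533) = 1/((362/9)/(-10163/160) - 4533) = 1/(-160/10163*362/9 - 4533) = 1/(-57920/91467 - 4533) = 1/(-414677831/91467) = -91467/414677831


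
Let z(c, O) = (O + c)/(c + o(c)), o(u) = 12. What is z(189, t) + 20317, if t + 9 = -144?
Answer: 1361251/67 ≈ 20317.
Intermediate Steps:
t = -153 (t = -9 - 144 = -153)
z(c, O) = (O + c)/(12 + c) (z(c, O) = (O + c)/(c + 12) = (O + c)/(12 + c))
z(189, t) + 20317 = (-153 + 189)/(12 + 189) + 20317 = 36/201 + 20317 = (1/201)*36 + 20317 = 12/67 + 20317 = 1361251/67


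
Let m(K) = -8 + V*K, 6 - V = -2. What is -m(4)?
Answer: -24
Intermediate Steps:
V = 8 (V = 6 - 1*(-2) = 6 + 2 = 8)
m(K) = -8 + 8*K
-m(4) = -(-8 + 8*4) = -(-8 + 32) = -1*24 = -24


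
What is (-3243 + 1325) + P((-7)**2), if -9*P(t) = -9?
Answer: -1917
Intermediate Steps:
P(t) = 1 (P(t) = -1/9*(-9) = 1)
(-3243 + 1325) + P((-7)**2) = (-3243 + 1325) + 1 = -1918 + 1 = -1917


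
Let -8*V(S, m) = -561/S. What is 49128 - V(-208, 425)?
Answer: 81749553/1664 ≈ 49128.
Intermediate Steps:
V(S, m) = 561/(8*S) (V(S, m) = -(-561)/(8*S) = 561/(8*S))
49128 - V(-208, 425) = 49128 - 561/(8*(-208)) = 49128 - 561*(-1)/(8*208) = 49128 - 1*(-561/1664) = 49128 + 561/1664 = 81749553/1664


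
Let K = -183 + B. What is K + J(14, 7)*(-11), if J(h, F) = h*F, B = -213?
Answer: -1474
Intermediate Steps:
J(h, F) = F*h
K = -396 (K = -183 - 213 = -396)
K + J(14, 7)*(-11) = -396 + (7*14)*(-11) = -396 + 98*(-11) = -396 - 1078 = -1474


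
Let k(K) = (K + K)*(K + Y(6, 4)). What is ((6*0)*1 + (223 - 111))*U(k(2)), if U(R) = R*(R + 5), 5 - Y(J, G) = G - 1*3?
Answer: 77952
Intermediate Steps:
Y(J, G) = 8 - G (Y(J, G) = 5 - (G - 1*3) = 5 - (G - 3) = 5 - (-3 + G) = 5 + (3 - G) = 8 - G)
k(K) = 2*K*(4 + K) (k(K) = (K + K)*(K + (8 - 1*4)) = (2*K)*(K + (8 - 4)) = (2*K)*(K + 4) = (2*K)*(4 + K) = 2*K*(4 + K))
U(R) = R*(5 + R)
((6*0)*1 + (223 - 111))*U(k(2)) = ((6*0)*1 + (223 - 111))*((2*2*(4 + 2))*(5 + 2*2*(4 + 2))) = (0*1 + 112)*((2*2*6)*(5 + 2*2*6)) = (0 + 112)*(24*(5 + 24)) = 112*(24*29) = 112*696 = 77952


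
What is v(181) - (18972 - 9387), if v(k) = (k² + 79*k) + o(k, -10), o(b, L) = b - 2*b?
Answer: 37294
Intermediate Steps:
o(b, L) = -b
v(k) = k² + 78*k (v(k) = (k² + 79*k) - k = k² + 78*k)
v(181) - (18972 - 9387) = 181*(78 + 181) - (18972 - 9387) = 181*259 - 1*9585 = 46879 - 9585 = 37294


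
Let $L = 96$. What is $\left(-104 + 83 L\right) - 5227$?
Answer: $2637$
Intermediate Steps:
$\left(-104 + 83 L\right) - 5227 = \left(-104 + 83 \cdot 96\right) - 5227 = \left(-104 + 7968\right) - 5227 = 7864 - 5227 = 2637$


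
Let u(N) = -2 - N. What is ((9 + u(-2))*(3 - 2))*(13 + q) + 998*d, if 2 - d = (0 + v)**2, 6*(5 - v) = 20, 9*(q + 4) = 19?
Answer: -6086/9 ≈ -676.22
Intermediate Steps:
q = -17/9 (q = -4 + (1/9)*19 = -4 + 19/9 = -17/9 ≈ -1.8889)
v = 5/3 (v = 5 - 1/6*20 = 5 - 10/3 = 5/3 ≈ 1.6667)
d = -7/9 (d = 2 - (0 + 5/3)**2 = 2 - (5/3)**2 = 2 - 1*25/9 = 2 - 25/9 = -7/9 ≈ -0.77778)
((9 + u(-2))*(3 - 2))*(13 + q) + 998*d = ((9 + (-2 - 1*(-2)))*(3 - 2))*(13 - 17/9) + 998*(-7/9) = ((9 + (-2 + 2))*1)*(100/9) - 6986/9 = ((9 + 0)*1)*(100/9) - 6986/9 = (9*1)*(100/9) - 6986/9 = 9*(100/9) - 6986/9 = 100 - 6986/9 = -6086/9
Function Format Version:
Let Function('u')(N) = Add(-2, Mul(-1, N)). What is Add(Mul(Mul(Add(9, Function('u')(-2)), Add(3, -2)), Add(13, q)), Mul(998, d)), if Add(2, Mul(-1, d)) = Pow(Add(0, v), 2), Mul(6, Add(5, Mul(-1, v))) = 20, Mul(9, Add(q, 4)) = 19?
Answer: Rational(-6086, 9) ≈ -676.22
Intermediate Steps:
q = Rational(-17, 9) (q = Add(-4, Mul(Rational(1, 9), 19)) = Add(-4, Rational(19, 9)) = Rational(-17, 9) ≈ -1.8889)
v = Rational(5, 3) (v = Add(5, Mul(Rational(-1, 6), 20)) = Add(5, Rational(-10, 3)) = Rational(5, 3) ≈ 1.6667)
d = Rational(-7, 9) (d = Add(2, Mul(-1, Pow(Add(0, Rational(5, 3)), 2))) = Add(2, Mul(-1, Pow(Rational(5, 3), 2))) = Add(2, Mul(-1, Rational(25, 9))) = Add(2, Rational(-25, 9)) = Rational(-7, 9) ≈ -0.77778)
Add(Mul(Mul(Add(9, Function('u')(-2)), Add(3, -2)), Add(13, q)), Mul(998, d)) = Add(Mul(Mul(Add(9, Add(-2, Mul(-1, -2))), Add(3, -2)), Add(13, Rational(-17, 9))), Mul(998, Rational(-7, 9))) = Add(Mul(Mul(Add(9, Add(-2, 2)), 1), Rational(100, 9)), Rational(-6986, 9)) = Add(Mul(Mul(Add(9, 0), 1), Rational(100, 9)), Rational(-6986, 9)) = Add(Mul(Mul(9, 1), Rational(100, 9)), Rational(-6986, 9)) = Add(Mul(9, Rational(100, 9)), Rational(-6986, 9)) = Add(100, Rational(-6986, 9)) = Rational(-6086, 9)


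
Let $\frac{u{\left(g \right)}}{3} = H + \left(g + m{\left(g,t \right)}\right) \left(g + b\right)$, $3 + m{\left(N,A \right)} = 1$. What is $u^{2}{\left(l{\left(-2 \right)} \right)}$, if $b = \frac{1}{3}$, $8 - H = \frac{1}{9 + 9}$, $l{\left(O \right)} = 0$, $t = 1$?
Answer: $\frac{17161}{36} \approx 476.69$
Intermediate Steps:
$m{\left(N,A \right)} = -2$ ($m{\left(N,A \right)} = -3 + 1 = -2$)
$H = \frac{143}{18}$ ($H = 8 - \frac{1}{9 + 9} = 8 - \frac{1}{18} = \frac{143}{18} \approx 7.9444$)
$b = \frac{1}{3} \approx 0.33333$
$u{\left(g \right)} = \frac{143}{6} + 3 \left(-2 + g\right) \left(\frac{1}{3} + g\right)$ ($u{\left(g \right)} = 3 \left(\frac{143}{18} + \left(g - 2\right) \left(g + \frac{1}{3}\right)\right) = 3 \left(\frac{143}{18} + \left(-2 + g\right) \left(\frac{1}{3} + g\right)\right) = \frac{143}{6} + 3 \left(-2 + g\right) \left(\frac{1}{3} + g\right)$)
$u^{2}{\left(l{\left(-2 \right)} \right)} = \left(\frac{131}{6} - 0 + 3 \cdot 0^{2}\right)^{2} = \left(\frac{131}{6} + 0 + 3 \cdot 0\right)^{2} = \left(\frac{131}{6} + 0 + 0\right)^{2} = \left(\frac{131}{6}\right)^{2} = \frac{17161}{36}$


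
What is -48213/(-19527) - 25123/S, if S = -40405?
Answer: 812874362/262996145 ≈ 3.0908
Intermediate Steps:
-48213/(-19527) - 25123/S = -48213/(-19527) - 25123/(-40405) = -48213*(-1/19527) - 25123*(-1/40405) = 16071/6509 + 25123/40405 = 812874362/262996145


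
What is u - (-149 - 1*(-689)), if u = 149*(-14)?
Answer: -2626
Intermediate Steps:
u = -2086
u - (-149 - 1*(-689)) = -2086 - (-149 - 1*(-689)) = -2086 - (-149 + 689) = -2086 - 1*540 = -2086 - 540 = -2626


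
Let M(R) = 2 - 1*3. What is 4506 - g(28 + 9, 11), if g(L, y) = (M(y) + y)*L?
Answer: 4136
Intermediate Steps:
M(R) = -1 (M(R) = 2 - 3 = -1)
g(L, y) = L*(-1 + y) (g(L, y) = (-1 + y)*L = L*(-1 + y))
4506 - g(28 + 9, 11) = 4506 - (28 + 9)*(-1 + 11) = 4506 - 37*10 = 4506 - 1*370 = 4506 - 370 = 4136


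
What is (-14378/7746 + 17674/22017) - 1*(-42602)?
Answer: 403629015719/9474649 ≈ 42601.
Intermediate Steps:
(-14378/7746 + 17674/22017) - 1*(-42602) = (-14378*1/7746 + 17674*(1/22017)) + 42602 = (-7189/3873 + 17674/22017) + 42602 = -9980979/9474649 + 42602 = 403629015719/9474649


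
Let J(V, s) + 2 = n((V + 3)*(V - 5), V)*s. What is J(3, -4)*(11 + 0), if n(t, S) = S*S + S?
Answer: -550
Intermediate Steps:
n(t, S) = S + S**2 (n(t, S) = S**2 + S = S + S**2)
J(V, s) = -2 + V*s*(1 + V) (J(V, s) = -2 + (V*(1 + V))*s = -2 + V*s*(1 + V))
J(3, -4)*(11 + 0) = (-2 + 3*(-4)*(1 + 3))*(11 + 0) = (-2 + 3*(-4)*4)*11 = (-2 - 48)*11 = -50*11 = -550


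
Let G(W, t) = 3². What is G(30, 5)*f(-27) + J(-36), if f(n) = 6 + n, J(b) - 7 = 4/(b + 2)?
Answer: -3096/17 ≈ -182.12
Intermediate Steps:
J(b) = 7 + 4/(2 + b) (J(b) = 7 + 4/(b + 2) = 7 + 4/(2 + b))
G(W, t) = 9
G(30, 5)*f(-27) + J(-36) = 9*(6 - 27) + (18 + 7*(-36))/(2 - 36) = 9*(-21) + (18 - 252)/(-34) = -189 - 1/34*(-234) = -189 + 117/17 = -3096/17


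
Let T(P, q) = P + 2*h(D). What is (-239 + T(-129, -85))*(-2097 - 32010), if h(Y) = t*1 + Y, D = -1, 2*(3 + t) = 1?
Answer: 12790125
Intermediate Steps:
t = -5/2 (t = -3 + (½)*1 = -3 + ½ = -5/2 ≈ -2.5000)
h(Y) = -5/2 + Y (h(Y) = -5/2*1 + Y = -5/2 + Y)
T(P, q) = -7 + P (T(P, q) = P + 2*(-5/2 - 1) = P + 2*(-7/2) = P - 7 = -7 + P)
(-239 + T(-129, -85))*(-2097 - 32010) = (-239 + (-7 - 129))*(-2097 - 32010) = (-239 - 136)*(-34107) = -375*(-34107) = 12790125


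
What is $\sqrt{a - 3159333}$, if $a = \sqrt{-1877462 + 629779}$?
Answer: $\sqrt{-3159333 + i \sqrt{1247683}} \approx 0.314 + 1777.5 i$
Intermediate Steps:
$a = i \sqrt{1247683}$ ($a = \sqrt{-1247683} = i \sqrt{1247683} \approx 1117.0 i$)
$\sqrt{a - 3159333} = \sqrt{i \sqrt{1247683} - 3159333} = \sqrt{-3159333 + i \sqrt{1247683}}$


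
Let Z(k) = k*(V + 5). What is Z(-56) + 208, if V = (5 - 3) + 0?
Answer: -184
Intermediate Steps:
V = 2 (V = 2 + 0 = 2)
Z(k) = 7*k (Z(k) = k*(2 + 5) = k*7 = 7*k)
Z(-56) + 208 = 7*(-56) + 208 = -392 + 208 = -184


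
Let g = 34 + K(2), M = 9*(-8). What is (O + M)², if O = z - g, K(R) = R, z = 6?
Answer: 10404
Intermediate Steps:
M = -72
g = 36 (g = 34 + 2 = 36)
O = -30 (O = 6 - 1*36 = 6 - 36 = -30)
(O + M)² = (-30 - 72)² = (-102)² = 10404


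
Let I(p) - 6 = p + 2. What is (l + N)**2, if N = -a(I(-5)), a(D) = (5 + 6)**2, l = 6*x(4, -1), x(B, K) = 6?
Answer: 7225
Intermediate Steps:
I(p) = 8 + p (I(p) = 6 + (p + 2) = 6 + (2 + p) = 8 + p)
l = 36 (l = 6*6 = 36)
a(D) = 121 (a(D) = 11**2 = 121)
N = -121 (N = -1*121 = -121)
(l + N)**2 = (36 - 121)**2 = (-85)**2 = 7225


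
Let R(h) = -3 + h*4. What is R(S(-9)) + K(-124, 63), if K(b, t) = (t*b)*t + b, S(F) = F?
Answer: -492319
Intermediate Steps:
K(b, t) = b + b*t**2 (K(b, t) = (b*t)*t + b = b*t**2 + b = b + b*t**2)
R(h) = -3 + 4*h
R(S(-9)) + K(-124, 63) = (-3 + 4*(-9)) - 124*(1 + 63**2) = (-3 - 36) - 124*(1 + 3969) = -39 - 124*3970 = -39 - 492280 = -492319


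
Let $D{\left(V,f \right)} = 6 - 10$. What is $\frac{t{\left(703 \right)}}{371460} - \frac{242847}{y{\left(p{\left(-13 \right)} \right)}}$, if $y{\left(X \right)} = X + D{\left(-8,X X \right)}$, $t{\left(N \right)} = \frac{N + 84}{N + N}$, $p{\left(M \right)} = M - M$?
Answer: $\frac{31708093237717}{522272760} \approx 60712.0$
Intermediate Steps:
$D{\left(V,f \right)} = -4$ ($D{\left(V,f \right)} = 6 - 10 = -4$)
$p{\left(M \right)} = 0$
$t{\left(N \right)} = \frac{84 + N}{2 N}$
$y{\left(X \right)} = -4 + X$ ($y{\left(X \right)} = X - 4 = -4 + X$)
$\frac{t{\left(703 \right)}}{371460} - \frac{242847}{y{\left(p{\left(-13 \right)} \right)}} = \frac{\frac{1}{2} \cdot \frac{1}{703} \left(84 + 703\right)}{371460} - \frac{242847}{-4 + 0} = \frac{1}{2} \cdot \frac{1}{703} \cdot 787 \cdot \frac{1}{371460} - \frac{242847}{-4} = \frac{787}{1406} \cdot \frac{1}{371460} - - \frac{242847}{4} = \frac{787}{522272760} + \frac{242847}{4} = \frac{31708093237717}{522272760}$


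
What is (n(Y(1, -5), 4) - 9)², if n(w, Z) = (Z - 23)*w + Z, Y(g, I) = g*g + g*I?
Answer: 5041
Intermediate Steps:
Y(g, I) = g² + I*g
n(w, Z) = Z + w*(-23 + Z) (n(w, Z) = (-23 + Z)*w + Z = w*(-23 + Z) + Z = Z + w*(-23 + Z))
(n(Y(1, -5), 4) - 9)² = ((4 - 23*(-5 + 1) + 4*(1*(-5 + 1))) - 9)² = ((4 - 23*(-4) + 4*(1*(-4))) - 9)² = ((4 - 23*(-4) + 4*(-4)) - 9)² = ((4 + 92 - 16) - 9)² = (80 - 9)² = 71² = 5041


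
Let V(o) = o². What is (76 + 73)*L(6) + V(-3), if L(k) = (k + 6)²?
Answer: 21465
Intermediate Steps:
L(k) = (6 + k)²
(76 + 73)*L(6) + V(-3) = (76 + 73)*(6 + 6)² + (-3)² = 149*12² + 9 = 149*144 + 9 = 21456 + 9 = 21465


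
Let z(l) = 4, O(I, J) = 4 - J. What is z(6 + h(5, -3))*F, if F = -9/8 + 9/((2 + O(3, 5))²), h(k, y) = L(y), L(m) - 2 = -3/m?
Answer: 63/2 ≈ 31.500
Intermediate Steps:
L(m) = 2 - 3/m
h(k, y) = 2 - 3/y
F = 63/8 (F = -9/8 + 9/((2 + (4 - 1*5))²) = -9*⅛ + 9/((2 + (4 - 5))²) = -9/8 + 9/((2 - 1)²) = -9/8 + 9/(1²) = -9/8 + 9/1 = -9/8 + 9*1 = -9/8 + 9 = 63/8 ≈ 7.8750)
z(6 + h(5, -3))*F = 4*(63/8) = 63/2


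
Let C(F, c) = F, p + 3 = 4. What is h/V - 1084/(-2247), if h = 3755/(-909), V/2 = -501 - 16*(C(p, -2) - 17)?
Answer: 4678685/9531774 ≈ 0.49085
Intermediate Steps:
p = 1 (p = -3 + 4 = 1)
V = -490 (V = 2*(-501 - 16*(1 - 17)) = 2*(-501 - 16*(-16)) = 2*(-501 + 256) = 2*(-245) = -490)
h = -3755/909 (h = 3755*(-1/909) = -3755/909 ≈ -4.1309)
h/V - 1084/(-2247) = -3755/909/(-490) - 1084/(-2247) = -3755/909*(-1/490) - 1084*(-1/2247) = 751/89082 + 1084/2247 = 4678685/9531774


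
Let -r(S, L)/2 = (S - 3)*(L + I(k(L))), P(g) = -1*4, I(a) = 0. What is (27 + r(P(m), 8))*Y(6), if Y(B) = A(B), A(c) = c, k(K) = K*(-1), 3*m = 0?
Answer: 834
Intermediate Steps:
m = 0 (m = (⅓)*0 = 0)
k(K) = -K
P(g) = -4
r(S, L) = -2*L*(-3 + S) (r(S, L) = -2*(S - 3)*(L + 0) = -2*(-3 + S)*L = -2*L*(-3 + S))
Y(B) = B
(27 + r(P(m), 8))*Y(6) = (27 + 2*8*(3 - 1*(-4)))*6 = (27 + 2*8*(3 + 4))*6 = (27 + 2*8*7)*6 = (27 + 112)*6 = 139*6 = 834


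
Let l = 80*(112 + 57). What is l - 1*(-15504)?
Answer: 29024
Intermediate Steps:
l = 13520 (l = 80*169 = 13520)
l - 1*(-15504) = 13520 - 1*(-15504) = 13520 + 15504 = 29024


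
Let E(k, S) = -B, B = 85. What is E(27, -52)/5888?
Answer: -85/5888 ≈ -0.014436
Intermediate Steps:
E(k, S) = -85 (E(k, S) = -1*85 = -85)
E(27, -52)/5888 = -85/5888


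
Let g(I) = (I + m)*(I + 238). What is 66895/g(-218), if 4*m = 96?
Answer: -13379/776 ≈ -17.241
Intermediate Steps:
m = 24 (m = (¼)*96 = 24)
g(I) = (24 + I)*(238 + I) (g(I) = (I + 24)*(I + 238) = (24 + I)*(238 + I))
66895/g(-218) = 66895/(5712 + (-218)² + 262*(-218)) = 66895/(5712 + 47524 - 57116) = 66895/(-3880) = 66895*(-1/3880) = -13379/776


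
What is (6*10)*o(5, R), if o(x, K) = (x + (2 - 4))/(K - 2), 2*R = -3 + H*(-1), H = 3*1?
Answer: -36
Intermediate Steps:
H = 3
R = -3 (R = (-3 + 3*(-1))/2 = (-3 - 3)/2 = (½)*(-6) = -3)
o(x, K) = (-2 + x)/(-2 + K) (o(x, K) = (x - 2)/(-2 + K) = (-2 + x)/(-2 + K))
(6*10)*o(5, R) = (6*10)*((-2 + 5)/(-2 - 3)) = 60*(3/(-5)) = 60*(-⅕*3) = 60*(-⅗) = -36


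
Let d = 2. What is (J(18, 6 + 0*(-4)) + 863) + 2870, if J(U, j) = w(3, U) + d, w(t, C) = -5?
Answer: 3730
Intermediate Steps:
J(U, j) = -3 (J(U, j) = -5 + 2 = -3)
(J(18, 6 + 0*(-4)) + 863) + 2870 = (-3 + 863) + 2870 = 860 + 2870 = 3730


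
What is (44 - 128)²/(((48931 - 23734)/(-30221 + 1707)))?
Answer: -67064928/8399 ≈ -7984.9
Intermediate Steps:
(44 - 128)²/(((48931 - 23734)/(-30221 + 1707))) = (-84)²/((25197/(-28514))) = 7056/((25197*(-1/28514))) = 7056/(-25197/28514) = 7056*(-28514/25197) = -67064928/8399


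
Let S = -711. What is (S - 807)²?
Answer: 2304324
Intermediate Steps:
(S - 807)² = (-711 - 807)² = (-1518)² = 2304324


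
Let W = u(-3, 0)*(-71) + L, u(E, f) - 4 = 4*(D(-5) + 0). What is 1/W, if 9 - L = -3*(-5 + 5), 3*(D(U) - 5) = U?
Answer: -3/3665 ≈ -0.00081855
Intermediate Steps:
D(U) = 5 + U/3
L = 9 (L = 9 - (-3)*(-5 + 5) = 9 - (-3)*0 = 9 - 1*0 = 9 + 0 = 9)
u(E, f) = 52/3 (u(E, f) = 4 + 4*((5 + (1/3)*(-5)) + 0) = 4 + 4*((5 - 5/3) + 0) = 4 + 4*(10/3 + 0) = 4 + 4*(10/3) = 4 + 40/3 = 52/3)
W = -3665/3 (W = (52/3)*(-71) + 9 = -3692/3 + 9 = -3665/3 ≈ -1221.7)
1/W = 1/(-3665/3) = -3/3665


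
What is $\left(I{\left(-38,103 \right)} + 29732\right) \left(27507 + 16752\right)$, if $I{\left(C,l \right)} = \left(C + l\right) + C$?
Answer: $1317103581$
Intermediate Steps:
$I{\left(C,l \right)} = l + 2 C$
$\left(I{\left(-38,103 \right)} + 29732\right) \left(27507 + 16752\right) = \left(\left(103 + 2 \left(-38\right)\right) + 29732\right) \left(27507 + 16752\right) = \left(\left(103 - 76\right) + 29732\right) 44259 = \left(27 + 29732\right) 44259 = 29759 \cdot 44259 = 1317103581$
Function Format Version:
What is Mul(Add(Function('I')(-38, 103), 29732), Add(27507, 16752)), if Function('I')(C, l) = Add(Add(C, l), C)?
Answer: 1317103581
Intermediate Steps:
Function('I')(C, l) = Add(l, Mul(2, C))
Mul(Add(Function('I')(-38, 103), 29732), Add(27507, 16752)) = Mul(Add(Add(103, Mul(2, -38)), 29732), Add(27507, 16752)) = Mul(Add(Add(103, -76), 29732), 44259) = Mul(Add(27, 29732), 44259) = Mul(29759, 44259) = 1317103581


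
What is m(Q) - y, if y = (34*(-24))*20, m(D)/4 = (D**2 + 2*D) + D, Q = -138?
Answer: 90840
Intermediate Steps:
m(D) = 4*D**2 + 12*D (m(D) = 4*((D**2 + 2*D) + D) = 4*(D**2 + 3*D) = 4*D**2 + 12*D)
y = -16320 (y = -816*20 = -16320)
m(Q) - y = 4*(-138)*(3 - 138) - 1*(-16320) = 4*(-138)*(-135) + 16320 = 74520 + 16320 = 90840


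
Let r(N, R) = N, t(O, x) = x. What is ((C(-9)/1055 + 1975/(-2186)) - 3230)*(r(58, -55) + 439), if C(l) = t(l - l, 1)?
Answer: -3703248556483/2306230 ≈ -1.6058e+6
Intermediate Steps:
C(l) = 1
((C(-9)/1055 + 1975/(-2186)) - 3230)*(r(58, -55) + 439) = ((1/1055 + 1975/(-2186)) - 3230)*(58 + 439) = ((1*(1/1055) + 1975*(-1/2186)) - 3230)*497 = ((1/1055 - 1975/2186) - 3230)*497 = (-2081439/2306230 - 3230)*497 = -7451204339/2306230*497 = -3703248556483/2306230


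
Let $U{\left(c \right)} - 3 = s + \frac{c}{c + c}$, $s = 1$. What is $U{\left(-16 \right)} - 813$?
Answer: $- \frac{1617}{2} \approx -808.5$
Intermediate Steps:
$U{\left(c \right)} = \frac{9}{2}$ ($U{\left(c \right)} = 3 + \left(1 + \frac{c}{c + c}\right) = 3 + \left(1 + \frac{c}{2 c}\right) = 3 + \left(1 + \frac{1}{2 c} c\right) = 3 + \left(1 + \frac{1}{2}\right) = 3 + \frac{3}{2} = \frac{9}{2}$)
$U{\left(-16 \right)} - 813 = \frac{9}{2} - 813 = - \frac{1617}{2}$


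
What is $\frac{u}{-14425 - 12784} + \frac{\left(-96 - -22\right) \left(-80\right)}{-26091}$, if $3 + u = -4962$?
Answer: $- \frac{2425805}{54608463} \approx -0.044422$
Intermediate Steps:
$u = -4965$ ($u = -3 - 4962 = -4965$)
$\frac{u}{-14425 - 12784} + \frac{\left(-96 - -22\right) \left(-80\right)}{-26091} = - \frac{4965}{-14425 - 12784} + \frac{\left(-96 - -22\right) \left(-80\right)}{-26091} = - \frac{4965}{-14425 - 12784} + \left(-96 + 22\right) \left(-80\right) \left(- \frac{1}{26091}\right) = - \frac{4965}{-27209} + \left(-74\right) \left(-80\right) \left(- \frac{1}{26091}\right) = \left(-4965\right) \left(- \frac{1}{27209}\right) + 5920 \left(- \frac{1}{26091}\right) = \frac{4965}{27209} - \frac{5920}{26091} = - \frac{2425805}{54608463}$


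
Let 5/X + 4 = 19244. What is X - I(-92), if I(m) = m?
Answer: 354017/3848 ≈ 92.000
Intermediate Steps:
X = 1/3848 (X = 5/(-4 + 19244) = 5/19240 = 5*(1/19240) = 1/3848 ≈ 0.00025988)
X - I(-92) = 1/3848 - 1*(-92) = 1/3848 + 92 = 354017/3848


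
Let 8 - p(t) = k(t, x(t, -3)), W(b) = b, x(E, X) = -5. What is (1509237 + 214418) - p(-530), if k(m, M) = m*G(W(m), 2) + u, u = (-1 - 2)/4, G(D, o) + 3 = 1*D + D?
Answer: 9148145/4 ≈ 2.2870e+6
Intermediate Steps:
G(D, o) = -3 + 2*D (G(D, o) = -3 + (1*D + D) = -3 + (D + D) = -3 + 2*D)
u = -3/4 (u = -3*1/4 = -3/4 ≈ -0.75000)
k(m, M) = -3/4 + m*(-3 + 2*m) (k(m, M) = m*(-3 + 2*m) - 3/4 = -3/4 + m*(-3 + 2*m))
p(t) = 35/4 - t*(-3 + 2*t) (p(t) = 8 - (-3/4 + t*(-3 + 2*t)) = 8 + (3/4 - t*(-3 + 2*t)) = 35/4 - t*(-3 + 2*t))
(1509237 + 214418) - p(-530) = (1509237 + 214418) - (35/4 - 1*(-530)*(-3 + 2*(-530))) = 1723655 - (35/4 - 1*(-530)*(-3 - 1060)) = 1723655 - (35/4 - 1*(-530)*(-1063)) = 1723655 - (35/4 - 563390) = 1723655 - 1*(-2253525/4) = 1723655 + 2253525/4 = 9148145/4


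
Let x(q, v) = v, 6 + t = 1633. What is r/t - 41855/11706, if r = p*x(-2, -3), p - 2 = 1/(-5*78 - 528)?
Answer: -1738291210/485664381 ≈ -3.5792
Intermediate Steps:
t = 1627 (t = -6 + 1633 = 1627)
p = 1835/918 (p = 2 + 1/(-5*78 - 528) = 2 + 1/(-390 - 528) = 2 + 1/(-918) = 2 - 1/918 = 1835/918 ≈ 1.9989)
r = -1835/306 (r = (1835/918)*(-3) = -1835/306 ≈ -5.9967)
r/t - 41855/11706 = -1835/306/1627 - 41855/11706 = -1835/306*1/1627 - 41855*1/11706 = -1835/497862 - 41855/11706 = -1738291210/485664381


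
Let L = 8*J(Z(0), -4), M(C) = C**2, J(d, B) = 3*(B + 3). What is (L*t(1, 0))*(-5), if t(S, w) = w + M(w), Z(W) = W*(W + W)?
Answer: 0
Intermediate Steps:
Z(W) = 2*W**2 (Z(W) = W*(2*W) = 2*W**2)
J(d, B) = 9 + 3*B (J(d, B) = 3*(3 + B) = 9 + 3*B)
t(S, w) = w + w**2
L = -24 (L = 8*(9 + 3*(-4)) = 8*(9 - 12) = 8*(-3) = -24)
(L*t(1, 0))*(-5) = -0*(1 + 0)*(-5) = -0*(-5) = -24*0*(-5) = 0*(-5) = 0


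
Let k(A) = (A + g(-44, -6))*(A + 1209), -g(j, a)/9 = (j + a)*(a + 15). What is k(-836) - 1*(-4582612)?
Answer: 5781434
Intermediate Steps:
g(j, a) = -9*(15 + a)*(a + j) (g(j, a) = -9*(j + a)*(a + 15) = -9*(a + j)*(15 + a) = -9*(15 + a)*(a + j))
k(A) = (1209 + A)*(4050 + A) (k(A) = (A + (-135*(-6) - 135*(-44) - 9*(-6)**2 - 9*(-6)*(-44)))*(A + 1209) = (A + (810 + 5940 - 9*36 - 2376))*(1209 + A) = (A + (810 + 5940 - 324 - 2376))*(1209 + A) = (A + 4050)*(1209 + A) = (4050 + A)*(1209 + A) = (1209 + A)*(4050 + A))
k(-836) - 1*(-4582612) = (4896450 + (-836)**2 + 5259*(-836)) - 1*(-4582612) = (4896450 + 698896 - 4396524) + 4582612 = 1198822 + 4582612 = 5781434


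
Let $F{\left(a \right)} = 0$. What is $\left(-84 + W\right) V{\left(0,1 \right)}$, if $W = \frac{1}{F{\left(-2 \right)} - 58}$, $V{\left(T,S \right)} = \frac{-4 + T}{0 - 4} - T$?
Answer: $- \frac{4873}{58} \approx -84.017$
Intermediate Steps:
$V{\left(T,S \right)} = 1 - \frac{5 T}{4}$ ($V{\left(T,S \right)} = \frac{-4 + T}{-4} - T = \left(-4 + T\right) \left(- \frac{1}{4}\right) - T = \left(1 - \frac{T}{4}\right) - T = 1 - \frac{5 T}{4}$)
$W = - \frac{1}{58}$ ($W = \frac{1}{0 - 58} = \frac{1}{-58} = - \frac{1}{58} \approx -0.017241$)
$\left(-84 + W\right) V{\left(0,1 \right)} = \left(-84 - \frac{1}{58}\right) \left(1 - 0\right) = - \frac{4873 \left(1 + 0\right)}{58} = \left(- \frac{4873}{58}\right) 1 = - \frac{4873}{58}$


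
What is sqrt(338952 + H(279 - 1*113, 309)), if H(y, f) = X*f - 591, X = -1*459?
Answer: sqrt(196530) ≈ 443.32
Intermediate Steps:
X = -459
H(y, f) = -591 - 459*f (H(y, f) = -459*f - 591 = -591 - 459*f)
sqrt(338952 + H(279 - 1*113, 309)) = sqrt(338952 + (-591 - 459*309)) = sqrt(338952 + (-591 - 141831)) = sqrt(338952 - 142422) = sqrt(196530)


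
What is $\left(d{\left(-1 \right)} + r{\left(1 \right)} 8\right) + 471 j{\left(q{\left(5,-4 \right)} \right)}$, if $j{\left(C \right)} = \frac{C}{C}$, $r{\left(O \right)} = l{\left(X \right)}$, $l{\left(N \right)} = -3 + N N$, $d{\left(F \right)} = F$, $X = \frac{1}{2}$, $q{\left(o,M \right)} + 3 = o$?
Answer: $448$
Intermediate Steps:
$q{\left(o,M \right)} = -3 + o$
$X = \frac{1}{2} \approx 0.5$
$l{\left(N \right)} = -3 + N^{2}$
$r{\left(O \right)} = - \frac{11}{4}$ ($r{\left(O \right)} = -3 + \left(\frac{1}{2}\right)^{2} = -3 + \frac{1}{4} = - \frac{11}{4}$)
$j{\left(C \right)} = 1$
$\left(d{\left(-1 \right)} + r{\left(1 \right)} 8\right) + 471 j{\left(q{\left(5,-4 \right)} \right)} = \left(-1 - 22\right) + 471 \cdot 1 = \left(-1 - 22\right) + 471 = -23 + 471 = 448$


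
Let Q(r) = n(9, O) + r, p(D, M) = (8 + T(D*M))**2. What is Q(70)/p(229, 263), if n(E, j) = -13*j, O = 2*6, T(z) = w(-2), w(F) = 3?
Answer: -86/121 ≈ -0.71074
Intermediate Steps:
T(z) = 3
p(D, M) = 121 (p(D, M) = (8 + 3)**2 = 11**2 = 121)
O = 12
n(E, j) = -13*j
Q(r) = -156 + r (Q(r) = -13*12 + r = -156 + r)
Q(70)/p(229, 263) = (-156 + 70)/121 = -86*1/121 = -86/121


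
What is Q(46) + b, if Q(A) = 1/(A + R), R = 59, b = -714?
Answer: -74969/105 ≈ -713.99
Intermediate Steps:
Q(A) = 1/(59 + A) (Q(A) = 1/(A + 59) = 1/(59 + A))
Q(46) + b = 1/(59 + 46) - 714 = 1/105 - 714 = -74969/105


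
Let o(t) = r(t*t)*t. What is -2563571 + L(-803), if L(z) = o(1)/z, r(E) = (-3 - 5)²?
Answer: -2058547577/803 ≈ -2.5636e+6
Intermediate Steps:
r(E) = 64 (r(E) = (-8)² = 64)
o(t) = 64*t
L(z) = 64/z (L(z) = (64*1)/z = 64/z)
-2563571 + L(-803) = -2563571 + 64/(-803) = -2563571 + 64*(-1/803) = -2563571 - 64/803 = -2058547577/803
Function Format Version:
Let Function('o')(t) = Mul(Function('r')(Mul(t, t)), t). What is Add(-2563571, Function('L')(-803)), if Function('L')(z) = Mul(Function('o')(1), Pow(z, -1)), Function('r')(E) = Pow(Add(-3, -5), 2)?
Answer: Rational(-2058547577, 803) ≈ -2.5636e+6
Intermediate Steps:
Function('r')(E) = 64 (Function('r')(E) = Pow(-8, 2) = 64)
Function('o')(t) = Mul(64, t)
Function('L')(z) = Mul(64, Pow(z, -1)) (Function('L')(z) = Mul(Mul(64, 1), Pow(z, -1)) = Mul(64, Pow(z, -1)))
Add(-2563571, Function('L')(-803)) = Add(-2563571, Mul(64, Pow(-803, -1))) = Add(-2563571, Mul(64, Rational(-1, 803))) = Add(-2563571, Rational(-64, 803)) = Rational(-2058547577, 803)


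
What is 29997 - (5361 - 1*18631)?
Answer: 43267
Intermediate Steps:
29997 - (5361 - 1*18631) = 29997 - (5361 - 18631) = 29997 - 1*(-13270) = 29997 + 13270 = 43267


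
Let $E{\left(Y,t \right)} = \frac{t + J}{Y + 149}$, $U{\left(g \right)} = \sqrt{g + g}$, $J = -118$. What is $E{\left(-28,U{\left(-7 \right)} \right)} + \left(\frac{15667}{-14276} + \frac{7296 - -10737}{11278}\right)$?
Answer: $- \frac{4614104691}{9740786044} + \frac{i \sqrt{14}}{121} \approx -0.47369 + 0.030923 i$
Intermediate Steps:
$U{\left(g \right)} = \sqrt{2} \sqrt{g}$ ($U{\left(g \right)} = \sqrt{2 g} = \sqrt{2} \sqrt{g}$)
$E{\left(Y,t \right)} = \frac{-118 + t}{149 + Y}$ ($E{\left(Y,t \right)} = \frac{t - 118}{Y + 149} = \frac{-118 + t}{149 + Y}$)
$E{\left(-28,U{\left(-7 \right)} \right)} + \left(\frac{15667}{-14276} + \frac{7296 - -10737}{11278}\right) = \frac{-118 + \sqrt{2} \sqrt{-7}}{149 - 28} + \left(\frac{15667}{-14276} + \frac{7296 - -10737}{11278}\right) = \frac{-118 + \sqrt{2} i \sqrt{7}}{121} + \left(15667 \left(- \frac{1}{14276}\right) + \left(7296 + 10737\right) \frac{1}{11278}\right) = \frac{-118 + i \sqrt{14}}{121} + \left(- \frac{15667}{14276} + 18033 \cdot \frac{1}{11278}\right) = \left(- \frac{118}{121} + \frac{i \sqrt{14}}{121}\right) + \left(- \frac{15667}{14276} + \frac{18033}{11278}\right) = \left(- \frac{118}{121} + \frac{i \sqrt{14}}{121}\right) + \frac{40373341}{80502364} = - \frac{4614104691}{9740786044} + \frac{i \sqrt{14}}{121}$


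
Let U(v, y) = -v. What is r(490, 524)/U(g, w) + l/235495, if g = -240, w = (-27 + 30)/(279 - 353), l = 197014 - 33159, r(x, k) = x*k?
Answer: 302525107/282594 ≈ 1070.5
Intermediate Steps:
r(x, k) = k*x
l = 163855
w = -3/74 (w = 3/(-74) = 3*(-1/74) = -3/74 ≈ -0.040541)
r(490, 524)/U(g, w) + l/235495 = (524*490)/((-1*(-240))) + 163855/235495 = 256760/240 + 163855*(1/235495) = 256760*(1/240) + 32771/47099 = 6419/6 + 32771/47099 = 302525107/282594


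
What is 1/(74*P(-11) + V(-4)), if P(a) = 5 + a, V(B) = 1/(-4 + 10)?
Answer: -6/2663 ≈ -0.0022531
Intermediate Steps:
V(B) = ⅙ (V(B) = 1/6 = ⅙)
1/(74*P(-11) + V(-4)) = 1/(74*(5 - 11) + ⅙) = 1/(74*(-6) + ⅙) = 1/(-444 + ⅙) = 1/(-2663/6) = -6/2663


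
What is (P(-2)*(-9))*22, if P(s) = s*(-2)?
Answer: -792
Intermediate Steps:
P(s) = -2*s
(P(-2)*(-9))*22 = (-2*(-2)*(-9))*22 = (4*(-9))*22 = -36*22 = -792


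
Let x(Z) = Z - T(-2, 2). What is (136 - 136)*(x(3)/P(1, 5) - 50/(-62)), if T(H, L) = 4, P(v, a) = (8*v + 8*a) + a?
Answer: 0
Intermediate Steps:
P(v, a) = 8*v + 9*a (P(v, a) = (8*a + 8*v) + a = 8*v + 9*a)
x(Z) = -4 + Z (x(Z) = Z - 1*4 = Z - 4 = -4 + Z)
(136 - 136)*(x(3)/P(1, 5) - 50/(-62)) = (136 - 136)*((-4 + 3)/(8*1 + 9*5) - 50/(-62)) = 0*(-1/(8 + 45) - 50*(-1/62)) = 0*(-1/53 + 25/31) = 0*(1294/1643) = 0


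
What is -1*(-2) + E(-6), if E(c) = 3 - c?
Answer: 11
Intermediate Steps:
-1*(-2) + E(-6) = -1*(-2) + (3 - 1*(-6)) = 2 + (3 + 6) = 2 + 9 = 11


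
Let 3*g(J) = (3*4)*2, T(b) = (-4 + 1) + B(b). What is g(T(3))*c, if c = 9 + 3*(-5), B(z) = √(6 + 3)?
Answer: -48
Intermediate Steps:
B(z) = 3 (B(z) = √9 = 3)
T(b) = 0 (T(b) = (-4 + 1) + 3 = -3 + 3 = 0)
g(J) = 8 (g(J) = ((3*4)*2)/3 = (12*2)/3 = (⅓)*24 = 8)
c = -6 (c = 9 - 15 = -6)
g(T(3))*c = 8*(-6) = -48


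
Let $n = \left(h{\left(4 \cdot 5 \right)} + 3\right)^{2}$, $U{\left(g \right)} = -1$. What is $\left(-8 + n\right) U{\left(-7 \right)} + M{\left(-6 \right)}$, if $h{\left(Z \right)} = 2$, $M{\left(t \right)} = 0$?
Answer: $-17$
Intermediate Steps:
$n = 25$ ($n = \left(2 + 3\right)^{2} = 5^{2} = 25$)
$\left(-8 + n\right) U{\left(-7 \right)} + M{\left(-6 \right)} = \left(-8 + 25\right) \left(-1\right) + 0 = 17 \left(-1\right) + 0 = -17 + 0 = -17$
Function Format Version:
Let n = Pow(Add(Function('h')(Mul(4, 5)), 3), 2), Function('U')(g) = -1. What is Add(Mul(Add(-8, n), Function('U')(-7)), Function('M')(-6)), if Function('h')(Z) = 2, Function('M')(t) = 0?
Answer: -17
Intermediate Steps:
n = 25 (n = Pow(Add(2, 3), 2) = Pow(5, 2) = 25)
Add(Mul(Add(-8, n), Function('U')(-7)), Function('M')(-6)) = Add(Mul(Add(-8, 25), -1), 0) = Add(Mul(17, -1), 0) = Add(-17, 0) = -17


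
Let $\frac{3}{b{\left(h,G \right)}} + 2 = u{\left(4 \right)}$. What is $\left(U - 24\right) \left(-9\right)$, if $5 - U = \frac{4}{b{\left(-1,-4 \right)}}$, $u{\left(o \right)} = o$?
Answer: $195$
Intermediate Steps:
$b{\left(h,G \right)} = \frac{3}{2}$ ($b{\left(h,G \right)} = \frac{3}{-2 + 4} = \frac{3}{2}$)
$U = \frac{7}{3}$ ($U = 5 - \frac{4}{\frac{3}{2}} = 5 - 4 \cdot \frac{2}{3} = 5 - \frac{8}{3} = \frac{7}{3} \approx 2.3333$)
$\left(U - 24\right) \left(-9\right) = \left(\frac{7}{3} - 24\right) \left(-9\right) = \left(- \frac{65}{3}\right) \left(-9\right) = 195$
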